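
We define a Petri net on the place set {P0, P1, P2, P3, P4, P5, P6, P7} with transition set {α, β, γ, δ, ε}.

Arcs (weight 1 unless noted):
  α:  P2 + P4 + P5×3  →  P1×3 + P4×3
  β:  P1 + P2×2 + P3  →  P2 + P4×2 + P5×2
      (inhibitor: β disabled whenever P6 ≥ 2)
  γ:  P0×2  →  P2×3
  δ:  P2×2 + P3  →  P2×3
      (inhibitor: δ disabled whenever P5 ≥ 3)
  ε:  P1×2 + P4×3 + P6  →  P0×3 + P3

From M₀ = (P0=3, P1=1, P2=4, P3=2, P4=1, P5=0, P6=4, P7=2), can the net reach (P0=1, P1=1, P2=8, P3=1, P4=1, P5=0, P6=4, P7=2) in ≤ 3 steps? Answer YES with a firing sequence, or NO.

YES — reachable via ⟨γ, δ⟩ (2 firings)

step 1: fire γ:  (P0=3, P1=1, P2=4, P3=2, P4=1, P5=0, P6=4, P7=2) → (P0=1, P1=1, P2=7, P3=2, P4=1, P5=0, P6=4, P7=2)
step 2: fire δ:  (P0=1, P1=1, P2=7, P3=2, P4=1, P5=0, P6=4, P7=2) → (P0=1, P1=1, P2=8, P3=1, P4=1, P5=0, P6=4, P7=2)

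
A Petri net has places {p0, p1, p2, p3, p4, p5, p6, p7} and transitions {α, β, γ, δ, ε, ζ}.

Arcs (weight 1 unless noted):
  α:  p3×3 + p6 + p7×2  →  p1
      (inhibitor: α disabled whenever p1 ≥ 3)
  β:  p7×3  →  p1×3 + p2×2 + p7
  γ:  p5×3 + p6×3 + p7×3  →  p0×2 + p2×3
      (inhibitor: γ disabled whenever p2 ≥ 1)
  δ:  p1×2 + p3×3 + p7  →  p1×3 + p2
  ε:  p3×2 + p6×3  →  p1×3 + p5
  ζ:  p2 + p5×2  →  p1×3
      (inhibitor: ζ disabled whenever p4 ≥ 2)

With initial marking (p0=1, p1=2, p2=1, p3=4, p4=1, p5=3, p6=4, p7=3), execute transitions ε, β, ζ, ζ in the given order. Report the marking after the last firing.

step 1: fire ε:  (p0=1, p1=2, p2=1, p3=4, p4=1, p5=3, p6=4, p7=3) → (p0=1, p1=5, p2=1, p3=2, p4=1, p5=4, p6=1, p7=3)
step 2: fire β:  (p0=1, p1=5, p2=1, p3=2, p4=1, p5=4, p6=1, p7=3) → (p0=1, p1=8, p2=3, p3=2, p4=1, p5=4, p6=1, p7=1)
step 3: fire ζ:  (p0=1, p1=8, p2=3, p3=2, p4=1, p5=4, p6=1, p7=1) → (p0=1, p1=11, p2=2, p3=2, p4=1, p5=2, p6=1, p7=1)
step 4: fire ζ:  (p0=1, p1=11, p2=2, p3=2, p4=1, p5=2, p6=1, p7=1) → (p0=1, p1=14, p2=1, p3=2, p4=1, p5=0, p6=1, p7=1)

(p0=1, p1=14, p2=1, p3=2, p4=1, p5=0, p6=1, p7=1)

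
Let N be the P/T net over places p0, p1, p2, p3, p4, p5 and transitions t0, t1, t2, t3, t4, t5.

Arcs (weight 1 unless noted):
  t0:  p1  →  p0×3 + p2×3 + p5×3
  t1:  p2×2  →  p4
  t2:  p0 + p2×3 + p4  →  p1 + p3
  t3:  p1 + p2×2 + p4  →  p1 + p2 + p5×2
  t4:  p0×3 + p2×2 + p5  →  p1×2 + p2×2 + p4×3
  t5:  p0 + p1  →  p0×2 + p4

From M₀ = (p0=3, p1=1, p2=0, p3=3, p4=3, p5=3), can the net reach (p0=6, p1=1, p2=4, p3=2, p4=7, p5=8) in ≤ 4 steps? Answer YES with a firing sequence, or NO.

depth 0: 1 marking
depth 1: 3 markings reached so far
depth 2: 6 markings reached so far
depth 3: 14 markings reached so far
depth 4: 31 markings reached so far
target is not among the 31 markings reachable within 4 steps

NO — not reachable within 4 firings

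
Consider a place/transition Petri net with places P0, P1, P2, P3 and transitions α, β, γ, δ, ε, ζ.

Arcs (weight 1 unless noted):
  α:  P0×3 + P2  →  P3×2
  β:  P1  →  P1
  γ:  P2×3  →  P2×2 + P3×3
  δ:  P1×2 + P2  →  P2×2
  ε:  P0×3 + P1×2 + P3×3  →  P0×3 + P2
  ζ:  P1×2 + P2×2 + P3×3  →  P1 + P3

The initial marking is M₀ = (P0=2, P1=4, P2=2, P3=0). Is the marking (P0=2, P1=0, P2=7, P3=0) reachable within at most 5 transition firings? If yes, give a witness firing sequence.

depth 0: 1 marking
depth 1: 2 markings reached so far
depth 2: 4 markings reached so far
depth 3: 6 markings reached so far
depth 4: 7 markings reached so far
depth 5: 7 markings reached so far
(frontier empty at depth 5; search complete)
target is not among the 7 markings reachable within 5 steps

NO — not reachable within 5 firings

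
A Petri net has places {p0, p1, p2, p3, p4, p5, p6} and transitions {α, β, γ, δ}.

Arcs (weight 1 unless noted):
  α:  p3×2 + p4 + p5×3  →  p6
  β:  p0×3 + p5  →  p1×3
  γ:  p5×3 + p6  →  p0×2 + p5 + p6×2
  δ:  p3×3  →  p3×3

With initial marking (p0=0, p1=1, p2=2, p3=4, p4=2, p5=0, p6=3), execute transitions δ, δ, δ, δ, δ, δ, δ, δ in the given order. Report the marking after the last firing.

step 1: fire δ:  (p0=0, p1=1, p2=2, p3=4, p4=2, p5=0, p6=3) → (p0=0, p1=1, p2=2, p3=4, p4=2, p5=0, p6=3)
step 2: fire δ:  (p0=0, p1=1, p2=2, p3=4, p4=2, p5=0, p6=3) → (p0=0, p1=1, p2=2, p3=4, p4=2, p5=0, p6=3)
step 3: fire δ:  (p0=0, p1=1, p2=2, p3=4, p4=2, p5=0, p6=3) → (p0=0, p1=1, p2=2, p3=4, p4=2, p5=0, p6=3)
step 4: fire δ:  (p0=0, p1=1, p2=2, p3=4, p4=2, p5=0, p6=3) → (p0=0, p1=1, p2=2, p3=4, p4=2, p5=0, p6=3)
step 5: fire δ:  (p0=0, p1=1, p2=2, p3=4, p4=2, p5=0, p6=3) → (p0=0, p1=1, p2=2, p3=4, p4=2, p5=0, p6=3)
step 6: fire δ:  (p0=0, p1=1, p2=2, p3=4, p4=2, p5=0, p6=3) → (p0=0, p1=1, p2=2, p3=4, p4=2, p5=0, p6=3)
step 7: fire δ:  (p0=0, p1=1, p2=2, p3=4, p4=2, p5=0, p6=3) → (p0=0, p1=1, p2=2, p3=4, p4=2, p5=0, p6=3)
step 8: fire δ:  (p0=0, p1=1, p2=2, p3=4, p4=2, p5=0, p6=3) → (p0=0, p1=1, p2=2, p3=4, p4=2, p5=0, p6=3)

(p0=0, p1=1, p2=2, p3=4, p4=2, p5=0, p6=3)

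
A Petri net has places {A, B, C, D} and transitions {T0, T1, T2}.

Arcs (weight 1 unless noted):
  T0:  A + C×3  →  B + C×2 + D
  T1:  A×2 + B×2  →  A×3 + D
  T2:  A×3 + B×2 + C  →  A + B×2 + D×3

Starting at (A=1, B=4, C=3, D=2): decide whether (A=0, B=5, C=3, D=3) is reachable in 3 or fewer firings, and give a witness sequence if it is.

depth 0: 1 marking
depth 1: 2 markings reached so far
depth 2: 2 markings reached so far
(frontier empty at depth 2; search complete)
target is not among the 2 markings reachable within 3 steps

NO — not reachable within 3 firings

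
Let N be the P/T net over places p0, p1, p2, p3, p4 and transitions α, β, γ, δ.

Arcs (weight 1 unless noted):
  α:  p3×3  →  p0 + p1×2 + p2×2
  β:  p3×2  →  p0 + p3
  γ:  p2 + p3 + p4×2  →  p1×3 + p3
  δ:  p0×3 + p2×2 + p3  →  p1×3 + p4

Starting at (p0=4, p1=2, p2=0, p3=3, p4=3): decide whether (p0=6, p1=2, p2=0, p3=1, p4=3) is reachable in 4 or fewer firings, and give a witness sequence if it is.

YES — reachable via ⟨β, β⟩ (2 firings)

step 1: fire β:  (p0=4, p1=2, p2=0, p3=3, p4=3) → (p0=5, p1=2, p2=0, p3=2, p4=3)
step 2: fire β:  (p0=5, p1=2, p2=0, p3=2, p4=3) → (p0=6, p1=2, p2=0, p3=1, p4=3)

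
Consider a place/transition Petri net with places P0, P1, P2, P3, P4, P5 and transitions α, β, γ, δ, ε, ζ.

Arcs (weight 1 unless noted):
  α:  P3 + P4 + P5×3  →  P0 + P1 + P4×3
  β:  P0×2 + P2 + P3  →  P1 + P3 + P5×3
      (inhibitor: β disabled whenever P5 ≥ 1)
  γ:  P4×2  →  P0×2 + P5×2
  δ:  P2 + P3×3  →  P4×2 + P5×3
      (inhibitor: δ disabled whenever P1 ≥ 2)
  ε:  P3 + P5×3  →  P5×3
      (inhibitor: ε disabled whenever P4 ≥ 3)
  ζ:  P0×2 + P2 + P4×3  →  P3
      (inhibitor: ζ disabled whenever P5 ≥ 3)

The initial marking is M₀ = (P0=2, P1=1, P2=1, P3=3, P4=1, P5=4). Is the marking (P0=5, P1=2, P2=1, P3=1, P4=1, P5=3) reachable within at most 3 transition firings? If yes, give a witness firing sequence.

YES — reachable via ⟨α, γ, ε⟩ (3 firings)

step 1: fire α:  (P0=2, P1=1, P2=1, P3=3, P4=1, P5=4) → (P0=3, P1=2, P2=1, P3=2, P4=3, P5=1)
step 2: fire γ:  (P0=3, P1=2, P2=1, P3=2, P4=3, P5=1) → (P0=5, P1=2, P2=1, P3=2, P4=1, P5=3)
step 3: fire ε:  (P0=5, P1=2, P2=1, P3=2, P4=1, P5=3) → (P0=5, P1=2, P2=1, P3=1, P4=1, P5=3)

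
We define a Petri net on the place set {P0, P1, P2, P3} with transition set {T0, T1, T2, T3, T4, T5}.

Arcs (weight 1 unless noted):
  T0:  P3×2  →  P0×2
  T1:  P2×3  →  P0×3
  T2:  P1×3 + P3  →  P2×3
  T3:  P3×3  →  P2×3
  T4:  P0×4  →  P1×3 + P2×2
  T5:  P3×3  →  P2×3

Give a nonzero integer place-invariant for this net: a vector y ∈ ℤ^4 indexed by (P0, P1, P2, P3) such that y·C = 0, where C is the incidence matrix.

y = (P0:3, P1:2, P2:3, P3:3)

Incidence matrix C (rows=places, cols=transitions):
       T0   T1   T2   T3   T4   T5
   P0   2    3    0    0   -4    0
   P1   0    0   -3    0    3    0
   P2   0   -3    3    3    2    3
   P3  -2    0   -1   -3    0   -3

Candidate y = [3, 2, 3, 3]; check y·C column-wise:
  col T0: 3·2 + 2·0 + 3·0 + 3·-2 = 0
  col T1: 3·3 + 2·0 + 3·-3 + 3·0 = 0
  col T2: 3·0 + 2·-3 + 3·3 + 3·-1 = 0
  col T3: 3·0 + 2·0 + 3·3 + 3·-3 = 0
  col T4: 3·-4 + 2·3 + 3·2 + 3·0 = 0
  col T5: 3·0 + 2·0 + 3·3 + 3·-3 = 0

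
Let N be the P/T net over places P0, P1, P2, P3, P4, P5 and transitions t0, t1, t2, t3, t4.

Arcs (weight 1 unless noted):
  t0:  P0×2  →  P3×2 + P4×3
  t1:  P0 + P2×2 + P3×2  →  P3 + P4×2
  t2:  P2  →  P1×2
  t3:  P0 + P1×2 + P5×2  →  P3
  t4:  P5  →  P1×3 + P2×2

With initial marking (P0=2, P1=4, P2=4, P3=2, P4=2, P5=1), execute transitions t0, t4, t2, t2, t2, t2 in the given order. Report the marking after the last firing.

step 1: fire t0:  (P0=2, P1=4, P2=4, P3=2, P4=2, P5=1) → (P0=0, P1=4, P2=4, P3=4, P4=5, P5=1)
step 2: fire t4:  (P0=0, P1=4, P2=4, P3=4, P4=5, P5=1) → (P0=0, P1=7, P2=6, P3=4, P4=5, P5=0)
step 3: fire t2:  (P0=0, P1=7, P2=6, P3=4, P4=5, P5=0) → (P0=0, P1=9, P2=5, P3=4, P4=5, P5=0)
step 4: fire t2:  (P0=0, P1=9, P2=5, P3=4, P4=5, P5=0) → (P0=0, P1=11, P2=4, P3=4, P4=5, P5=0)
step 5: fire t2:  (P0=0, P1=11, P2=4, P3=4, P4=5, P5=0) → (P0=0, P1=13, P2=3, P3=4, P4=5, P5=0)
step 6: fire t2:  (P0=0, P1=13, P2=3, P3=4, P4=5, P5=0) → (P0=0, P1=15, P2=2, P3=4, P4=5, P5=0)

(P0=0, P1=15, P2=2, P3=4, P4=5, P5=0)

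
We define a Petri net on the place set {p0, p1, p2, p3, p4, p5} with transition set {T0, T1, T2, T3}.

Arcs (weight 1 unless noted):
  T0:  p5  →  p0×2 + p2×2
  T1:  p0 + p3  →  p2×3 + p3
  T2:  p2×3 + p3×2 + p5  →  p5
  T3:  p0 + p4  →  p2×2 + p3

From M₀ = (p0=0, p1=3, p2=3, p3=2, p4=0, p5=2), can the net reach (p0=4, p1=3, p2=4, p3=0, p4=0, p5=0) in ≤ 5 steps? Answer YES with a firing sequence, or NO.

YES — reachable via ⟨T0, T2, T0⟩ (3 firings)

step 1: fire T0:  (p0=0, p1=3, p2=3, p3=2, p4=0, p5=2) → (p0=2, p1=3, p2=5, p3=2, p4=0, p5=1)
step 2: fire T2:  (p0=2, p1=3, p2=5, p3=2, p4=0, p5=1) → (p0=2, p1=3, p2=2, p3=0, p4=0, p5=1)
step 3: fire T0:  (p0=2, p1=3, p2=2, p3=0, p4=0, p5=1) → (p0=4, p1=3, p2=4, p3=0, p4=0, p5=0)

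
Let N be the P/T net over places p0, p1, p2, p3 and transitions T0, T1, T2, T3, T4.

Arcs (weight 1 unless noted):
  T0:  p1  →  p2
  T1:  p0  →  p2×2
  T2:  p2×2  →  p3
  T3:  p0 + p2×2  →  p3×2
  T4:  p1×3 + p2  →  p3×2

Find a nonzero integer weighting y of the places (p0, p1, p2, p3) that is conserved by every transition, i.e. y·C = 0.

Incidence matrix C (rows=places, cols=transitions):
       T0   T1   T2   T3   T4
   p0   0   -1    0   -1    0
   p1  -1    0    0    0   -3
   p2   1    2   -2   -2   -1
   p3   0    0    1    2    2

Candidate y = [2, 1, 1, 2]; check y·C column-wise:
  col T0: 2·0 + 1·-1 + 1·1 + 2·0 = 0
  col T1: 2·-1 + 1·0 + 1·2 + 2·0 = 0
  col T2: 2·0 + 1·0 + 1·-2 + 2·1 = 0
  col T3: 2·-1 + 1·0 + 1·-2 + 2·2 = 0
  col T4: 2·0 + 1·-3 + 1·-1 + 2·2 = 0

y = (p0:2, p1:1, p2:1, p3:2)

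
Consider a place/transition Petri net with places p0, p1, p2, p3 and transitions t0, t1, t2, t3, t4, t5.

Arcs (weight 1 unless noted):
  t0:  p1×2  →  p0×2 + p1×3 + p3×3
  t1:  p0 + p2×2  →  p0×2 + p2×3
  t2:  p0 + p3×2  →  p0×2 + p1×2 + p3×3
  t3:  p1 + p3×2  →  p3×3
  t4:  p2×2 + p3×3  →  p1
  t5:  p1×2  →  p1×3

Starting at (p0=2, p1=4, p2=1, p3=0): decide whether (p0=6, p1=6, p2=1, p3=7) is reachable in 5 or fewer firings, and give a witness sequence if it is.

YES — reachable via ⟨t0, t0, t3, t5⟩ (4 firings)

step 1: fire t0:  (p0=2, p1=4, p2=1, p3=0) → (p0=4, p1=5, p2=1, p3=3)
step 2: fire t0:  (p0=4, p1=5, p2=1, p3=3) → (p0=6, p1=6, p2=1, p3=6)
step 3: fire t3:  (p0=6, p1=6, p2=1, p3=6) → (p0=6, p1=5, p2=1, p3=7)
step 4: fire t5:  (p0=6, p1=5, p2=1, p3=7) → (p0=6, p1=6, p2=1, p3=7)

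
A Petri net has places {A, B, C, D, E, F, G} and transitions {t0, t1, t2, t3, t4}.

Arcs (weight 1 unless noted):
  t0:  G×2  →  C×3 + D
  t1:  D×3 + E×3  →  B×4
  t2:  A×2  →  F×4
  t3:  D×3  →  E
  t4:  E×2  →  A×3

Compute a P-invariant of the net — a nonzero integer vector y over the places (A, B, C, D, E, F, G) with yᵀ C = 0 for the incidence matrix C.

y = (A:6, B:9, C:-1, D:3, E:9, F:3, G:0)

Incidence matrix C (rows=places, cols=transitions):
       t0   t1   t2   t3   t4
    A   0    0   -2    0    3
    B   0    4    0    0    0
    C   3    0    0    0    0
    D   1   -3    0   -3    0
    E   0   -3    0    1   -2
    F   0    0    4    0    0
    G  -2    0    0    0    0

Candidate y = [6, 9, -1, 3, 9, 3, 0]; check y·C column-wise:
  col t0: 6·0 + 9·0 + -1·3 + 3·1 + 9·0 + 3·0 + 0·-2 = 0
  col t1: 6·0 + 9·4 + -1·0 + 3·-3 + 9·-3 + 3·0 = 0
  col t2: 6·-2 + 9·0 + -1·0 + 3·0 + 9·0 + 3·4 = 0
  col t3: 6·0 + 9·0 + -1·0 + 3·-3 + 9·1 + 3·0 = 0
  col t4: 6·3 + 9·0 + -1·0 + 3·0 + 9·-2 + 3·0 = 0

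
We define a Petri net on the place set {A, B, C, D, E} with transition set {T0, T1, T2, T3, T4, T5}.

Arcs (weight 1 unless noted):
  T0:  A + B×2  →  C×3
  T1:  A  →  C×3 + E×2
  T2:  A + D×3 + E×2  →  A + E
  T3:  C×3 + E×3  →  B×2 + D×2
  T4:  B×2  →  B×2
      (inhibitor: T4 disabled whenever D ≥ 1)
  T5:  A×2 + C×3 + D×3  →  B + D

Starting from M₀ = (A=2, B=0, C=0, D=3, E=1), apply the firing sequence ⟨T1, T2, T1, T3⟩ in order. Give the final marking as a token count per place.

step 1: fire T1:  (A=2, B=0, C=0, D=3, E=1) → (A=1, B=0, C=3, D=3, E=3)
step 2: fire T2:  (A=1, B=0, C=3, D=3, E=3) → (A=1, B=0, C=3, D=0, E=2)
step 3: fire T1:  (A=1, B=0, C=3, D=0, E=2) → (A=0, B=0, C=6, D=0, E=4)
step 4: fire T3:  (A=0, B=0, C=6, D=0, E=4) → (A=0, B=2, C=3, D=2, E=1)

(A=0, B=2, C=3, D=2, E=1)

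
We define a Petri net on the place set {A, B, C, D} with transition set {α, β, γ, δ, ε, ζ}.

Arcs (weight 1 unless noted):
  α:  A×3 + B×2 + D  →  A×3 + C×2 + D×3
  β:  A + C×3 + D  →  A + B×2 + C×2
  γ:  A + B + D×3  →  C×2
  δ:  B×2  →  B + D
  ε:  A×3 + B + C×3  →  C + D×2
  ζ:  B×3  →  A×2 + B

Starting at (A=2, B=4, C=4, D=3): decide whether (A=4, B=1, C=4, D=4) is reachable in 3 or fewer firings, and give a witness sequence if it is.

step 1: fire δ:  (A=2, B=4, C=4, D=3) → (A=2, B=3, C=4, D=4)
step 2: fire ζ:  (A=2, B=3, C=4, D=4) → (A=4, B=1, C=4, D=4)

YES — reachable via ⟨δ, ζ⟩ (2 firings)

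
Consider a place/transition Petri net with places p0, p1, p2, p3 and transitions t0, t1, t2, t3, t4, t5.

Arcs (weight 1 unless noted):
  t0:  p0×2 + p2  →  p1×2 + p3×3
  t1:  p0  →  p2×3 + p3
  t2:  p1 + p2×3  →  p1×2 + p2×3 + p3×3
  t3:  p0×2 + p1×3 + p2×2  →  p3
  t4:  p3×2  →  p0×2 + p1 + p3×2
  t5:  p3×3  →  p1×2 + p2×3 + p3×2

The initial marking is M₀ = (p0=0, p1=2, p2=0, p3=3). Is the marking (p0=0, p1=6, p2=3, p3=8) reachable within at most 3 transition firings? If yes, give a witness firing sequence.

YES — reachable via ⟨t5, t2, t2⟩ (3 firings)

step 1: fire t5:  (p0=0, p1=2, p2=0, p3=3) → (p0=0, p1=4, p2=3, p3=2)
step 2: fire t2:  (p0=0, p1=4, p2=3, p3=2) → (p0=0, p1=5, p2=3, p3=5)
step 3: fire t2:  (p0=0, p1=5, p2=3, p3=5) → (p0=0, p1=6, p2=3, p3=8)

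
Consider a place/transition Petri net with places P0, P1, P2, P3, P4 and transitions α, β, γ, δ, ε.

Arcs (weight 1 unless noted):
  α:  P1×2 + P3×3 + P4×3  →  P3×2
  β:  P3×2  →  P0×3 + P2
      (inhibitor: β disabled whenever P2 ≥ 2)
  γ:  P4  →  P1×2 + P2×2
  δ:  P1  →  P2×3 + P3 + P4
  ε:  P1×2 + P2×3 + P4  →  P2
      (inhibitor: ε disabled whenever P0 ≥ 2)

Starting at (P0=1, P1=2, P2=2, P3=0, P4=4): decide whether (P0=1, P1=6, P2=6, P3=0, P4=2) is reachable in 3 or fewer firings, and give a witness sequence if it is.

YES — reachable via ⟨γ, γ⟩ (2 firings)

step 1: fire γ:  (P0=1, P1=2, P2=2, P3=0, P4=4) → (P0=1, P1=4, P2=4, P3=0, P4=3)
step 2: fire γ:  (P0=1, P1=4, P2=4, P3=0, P4=3) → (P0=1, P1=6, P2=6, P3=0, P4=2)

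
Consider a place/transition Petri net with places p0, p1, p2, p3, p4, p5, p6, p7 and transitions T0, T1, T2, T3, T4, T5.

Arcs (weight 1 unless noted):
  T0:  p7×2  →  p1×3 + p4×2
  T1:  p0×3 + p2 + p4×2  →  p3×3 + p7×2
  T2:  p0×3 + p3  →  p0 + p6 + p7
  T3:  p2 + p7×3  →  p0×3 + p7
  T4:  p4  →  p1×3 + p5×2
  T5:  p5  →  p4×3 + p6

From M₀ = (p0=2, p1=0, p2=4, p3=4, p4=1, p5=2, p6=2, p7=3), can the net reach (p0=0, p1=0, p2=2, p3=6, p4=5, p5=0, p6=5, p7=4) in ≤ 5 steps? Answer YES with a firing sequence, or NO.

step 1: fire T3:  (p0=2, p1=0, p2=4, p3=4, p4=1, p5=2, p6=2, p7=3) → (p0=5, p1=0, p2=3, p3=4, p4=1, p5=2, p6=2, p7=1)
step 2: fire T2:  (p0=5, p1=0, p2=3, p3=4, p4=1, p5=2, p6=2, p7=1) → (p0=3, p1=0, p2=3, p3=3, p4=1, p5=2, p6=3, p7=2)
step 3: fire T5:  (p0=3, p1=0, p2=3, p3=3, p4=1, p5=2, p6=3, p7=2) → (p0=3, p1=0, p2=3, p3=3, p4=4, p5=1, p6=4, p7=2)
step 4: fire T1:  (p0=3, p1=0, p2=3, p3=3, p4=4, p5=1, p6=4, p7=2) → (p0=0, p1=0, p2=2, p3=6, p4=2, p5=1, p6=4, p7=4)
step 5: fire T5:  (p0=0, p1=0, p2=2, p3=6, p4=2, p5=1, p6=4, p7=4) → (p0=0, p1=0, p2=2, p3=6, p4=5, p5=0, p6=5, p7=4)

YES — reachable via ⟨T3, T2, T5, T1, T5⟩ (5 firings)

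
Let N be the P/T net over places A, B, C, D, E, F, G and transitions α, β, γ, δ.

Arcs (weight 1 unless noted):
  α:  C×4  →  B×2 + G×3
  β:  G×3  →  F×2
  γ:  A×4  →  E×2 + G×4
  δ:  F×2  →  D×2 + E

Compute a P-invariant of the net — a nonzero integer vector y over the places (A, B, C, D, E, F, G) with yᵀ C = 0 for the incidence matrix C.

Incidence matrix C (rows=places, cols=transitions):
        α    β    γ    δ
    A   0    0   -4    0
    B   2    0    0    0
    C  -4    0    0    0
    D   0    0    0    2
    E   0    0    2    1
    F   0    2    0   -2
    G   3   -3    4    0

Candidate y = [0, 2, 1, 0, 0, 0, 0]; check y·C column-wise:
  col α: 2·2 + 1·-4 + 0·3 = 0
  col β: 2·0 + 1·0 + 0·2 + 0·-3 = 0
  col γ: 0·-4 + 2·0 + 1·0 + 0·2 + 0·4 = 0
  col δ: 2·0 + 1·0 + 0·2 + 0·1 + 0·-2 = 0

y = (A:0, B:2, C:1, D:0, E:0, F:0, G:0)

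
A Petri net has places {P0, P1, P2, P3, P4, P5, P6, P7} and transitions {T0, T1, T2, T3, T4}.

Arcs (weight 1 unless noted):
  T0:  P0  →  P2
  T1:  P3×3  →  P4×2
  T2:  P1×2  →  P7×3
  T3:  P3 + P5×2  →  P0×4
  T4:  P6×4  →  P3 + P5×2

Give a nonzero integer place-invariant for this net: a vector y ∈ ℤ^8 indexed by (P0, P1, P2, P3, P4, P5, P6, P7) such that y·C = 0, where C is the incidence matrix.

y = (P0:0, P1:0, P2:0, P3:2, P4:3, P5:-1, P6:0, P7:0)

Incidence matrix C (rows=places, cols=transitions):
       T0   T1   T2   T3   T4
   P0  -1    0    0    4    0
   P1   0    0   -2    0    0
   P2   1    0    0    0    0
   P3   0   -3    0   -1    1
   P4   0    2    0    0    0
   P5   0    0    0   -2    2
   P6   0    0    0    0   -4
   P7   0    0    3    0    0

Candidate y = [0, 0, 0, 2, 3, -1, 0, 0]; check y·C column-wise:
  col T0: 0·-1 + 0·1 + 2·0 + 3·0 + -1·0 = 0
  col T1: 2·-3 + 3·2 + -1·0 = 0
  col T2: 0·-2 + 2·0 + 3·0 + -1·0 + 0·3 = 0
  col T3: 0·4 + 2·-1 + 3·0 + -1·-2 = 0
  col T4: 2·1 + 3·0 + -1·2 + 0·-4 = 0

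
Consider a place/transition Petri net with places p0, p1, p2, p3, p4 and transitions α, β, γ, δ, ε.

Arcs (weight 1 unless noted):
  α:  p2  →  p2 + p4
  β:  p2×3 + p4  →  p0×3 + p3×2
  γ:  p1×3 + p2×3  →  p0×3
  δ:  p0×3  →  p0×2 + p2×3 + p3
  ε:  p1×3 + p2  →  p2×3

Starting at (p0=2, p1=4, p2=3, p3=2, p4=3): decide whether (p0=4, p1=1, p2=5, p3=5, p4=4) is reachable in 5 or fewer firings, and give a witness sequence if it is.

YES — reachable via ⟨α, α, β, δ, ε⟩ (5 firings)

step 1: fire α:  (p0=2, p1=4, p2=3, p3=2, p4=3) → (p0=2, p1=4, p2=3, p3=2, p4=4)
step 2: fire α:  (p0=2, p1=4, p2=3, p3=2, p4=4) → (p0=2, p1=4, p2=3, p3=2, p4=5)
step 3: fire β:  (p0=2, p1=4, p2=3, p3=2, p4=5) → (p0=5, p1=4, p2=0, p3=4, p4=4)
step 4: fire δ:  (p0=5, p1=4, p2=0, p3=4, p4=4) → (p0=4, p1=4, p2=3, p3=5, p4=4)
step 5: fire ε:  (p0=4, p1=4, p2=3, p3=5, p4=4) → (p0=4, p1=1, p2=5, p3=5, p4=4)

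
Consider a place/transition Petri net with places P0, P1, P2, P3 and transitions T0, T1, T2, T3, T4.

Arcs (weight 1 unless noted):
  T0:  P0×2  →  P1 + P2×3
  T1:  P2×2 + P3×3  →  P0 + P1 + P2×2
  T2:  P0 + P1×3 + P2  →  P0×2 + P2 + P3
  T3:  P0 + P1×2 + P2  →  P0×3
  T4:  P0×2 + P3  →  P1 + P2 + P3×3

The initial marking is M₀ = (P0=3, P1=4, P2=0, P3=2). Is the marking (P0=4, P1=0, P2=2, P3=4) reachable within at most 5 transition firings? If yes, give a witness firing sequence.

NO — not reachable within 5 firings

depth 0: 1 marking
depth 1: 3 markings reached so far
depth 2: 7 markings reached so far
depth 3: 17 markings reached so far
depth 4: 29 markings reached so far
depth 5: 49 markings reached so far
target is not among the 49 markings reachable within 5 steps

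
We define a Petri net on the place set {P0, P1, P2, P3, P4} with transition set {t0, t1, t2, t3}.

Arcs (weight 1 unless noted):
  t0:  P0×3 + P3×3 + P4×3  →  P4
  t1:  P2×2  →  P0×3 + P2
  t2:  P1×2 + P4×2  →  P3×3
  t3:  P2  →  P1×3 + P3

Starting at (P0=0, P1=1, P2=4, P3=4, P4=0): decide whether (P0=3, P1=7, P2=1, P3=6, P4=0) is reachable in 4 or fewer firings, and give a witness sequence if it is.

step 1: fire t1:  (P0=0, P1=1, P2=4, P3=4, P4=0) → (P0=3, P1=1, P2=3, P3=4, P4=0)
step 2: fire t3:  (P0=3, P1=1, P2=3, P3=4, P4=0) → (P0=3, P1=4, P2=2, P3=5, P4=0)
step 3: fire t3:  (P0=3, P1=4, P2=2, P3=5, P4=0) → (P0=3, P1=7, P2=1, P3=6, P4=0)

YES — reachable via ⟨t1, t3, t3⟩ (3 firings)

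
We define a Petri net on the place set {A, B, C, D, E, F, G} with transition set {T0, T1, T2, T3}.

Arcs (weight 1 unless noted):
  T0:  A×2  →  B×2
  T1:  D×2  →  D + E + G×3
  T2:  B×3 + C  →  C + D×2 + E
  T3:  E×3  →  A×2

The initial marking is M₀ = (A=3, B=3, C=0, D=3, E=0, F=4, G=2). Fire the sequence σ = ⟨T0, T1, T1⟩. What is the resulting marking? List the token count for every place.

(A=1, B=5, C=0, D=1, E=2, F=4, G=8)

step 1: fire T0:  (A=3, B=3, C=0, D=3, E=0, F=4, G=2) → (A=1, B=5, C=0, D=3, E=0, F=4, G=2)
step 2: fire T1:  (A=1, B=5, C=0, D=3, E=0, F=4, G=2) → (A=1, B=5, C=0, D=2, E=1, F=4, G=5)
step 3: fire T1:  (A=1, B=5, C=0, D=2, E=1, F=4, G=5) → (A=1, B=5, C=0, D=1, E=2, F=4, G=8)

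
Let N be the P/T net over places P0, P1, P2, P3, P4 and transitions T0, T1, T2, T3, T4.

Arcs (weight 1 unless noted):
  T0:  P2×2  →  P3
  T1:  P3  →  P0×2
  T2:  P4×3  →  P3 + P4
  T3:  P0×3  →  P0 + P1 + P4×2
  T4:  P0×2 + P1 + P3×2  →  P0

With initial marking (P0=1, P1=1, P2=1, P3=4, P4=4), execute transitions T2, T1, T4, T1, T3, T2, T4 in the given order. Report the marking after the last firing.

step 1: fire T2:  (P0=1, P1=1, P2=1, P3=4, P4=4) → (P0=1, P1=1, P2=1, P3=5, P4=2)
step 2: fire T1:  (P0=1, P1=1, P2=1, P3=5, P4=2) → (P0=3, P1=1, P2=1, P3=4, P4=2)
step 3: fire T4:  (P0=3, P1=1, P2=1, P3=4, P4=2) → (P0=2, P1=0, P2=1, P3=2, P4=2)
step 4: fire T1:  (P0=2, P1=0, P2=1, P3=2, P4=2) → (P0=4, P1=0, P2=1, P3=1, P4=2)
step 5: fire T3:  (P0=4, P1=0, P2=1, P3=1, P4=2) → (P0=2, P1=1, P2=1, P3=1, P4=4)
step 6: fire T2:  (P0=2, P1=1, P2=1, P3=1, P4=4) → (P0=2, P1=1, P2=1, P3=2, P4=2)
step 7: fire T4:  (P0=2, P1=1, P2=1, P3=2, P4=2) → (P0=1, P1=0, P2=1, P3=0, P4=2)

(P0=1, P1=0, P2=1, P3=0, P4=2)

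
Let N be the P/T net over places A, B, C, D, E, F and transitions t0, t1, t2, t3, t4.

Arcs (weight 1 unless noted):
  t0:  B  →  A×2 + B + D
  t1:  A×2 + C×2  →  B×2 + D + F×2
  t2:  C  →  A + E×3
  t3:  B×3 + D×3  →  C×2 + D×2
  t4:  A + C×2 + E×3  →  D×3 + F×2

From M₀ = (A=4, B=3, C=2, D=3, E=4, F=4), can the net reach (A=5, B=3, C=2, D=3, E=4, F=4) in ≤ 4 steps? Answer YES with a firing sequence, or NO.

NO — not reachable within 4 firings

depth 0: 1 marking
depth 1: 6 markings reached so far
depth 2: 15 markings reached so far
depth 3: 29 markings reached so far
depth 4: 47 markings reached so far
target is not among the 47 markings reachable within 4 steps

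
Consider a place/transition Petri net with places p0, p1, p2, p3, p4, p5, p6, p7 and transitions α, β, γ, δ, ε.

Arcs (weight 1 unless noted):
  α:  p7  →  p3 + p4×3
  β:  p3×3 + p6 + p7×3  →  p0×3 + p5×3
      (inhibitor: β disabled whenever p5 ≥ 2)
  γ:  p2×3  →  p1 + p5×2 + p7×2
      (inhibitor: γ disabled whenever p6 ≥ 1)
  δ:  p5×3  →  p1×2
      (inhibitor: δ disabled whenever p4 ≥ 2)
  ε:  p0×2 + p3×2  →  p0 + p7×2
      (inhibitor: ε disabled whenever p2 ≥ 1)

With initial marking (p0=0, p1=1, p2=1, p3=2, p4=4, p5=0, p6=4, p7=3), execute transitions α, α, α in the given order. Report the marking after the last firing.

step 1: fire α:  (p0=0, p1=1, p2=1, p3=2, p4=4, p5=0, p6=4, p7=3) → (p0=0, p1=1, p2=1, p3=3, p4=7, p5=0, p6=4, p7=2)
step 2: fire α:  (p0=0, p1=1, p2=1, p3=3, p4=7, p5=0, p6=4, p7=2) → (p0=0, p1=1, p2=1, p3=4, p4=10, p5=0, p6=4, p7=1)
step 3: fire α:  (p0=0, p1=1, p2=1, p3=4, p4=10, p5=0, p6=4, p7=1) → (p0=0, p1=1, p2=1, p3=5, p4=13, p5=0, p6=4, p7=0)

(p0=0, p1=1, p2=1, p3=5, p4=13, p5=0, p6=4, p7=0)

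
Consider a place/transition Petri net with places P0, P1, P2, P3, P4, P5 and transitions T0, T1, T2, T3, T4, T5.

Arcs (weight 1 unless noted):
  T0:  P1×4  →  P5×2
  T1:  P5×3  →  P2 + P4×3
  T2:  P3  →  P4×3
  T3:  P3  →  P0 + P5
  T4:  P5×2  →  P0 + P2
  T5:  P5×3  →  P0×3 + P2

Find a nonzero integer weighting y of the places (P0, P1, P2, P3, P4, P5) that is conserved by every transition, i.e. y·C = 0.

Incidence matrix C (rows=places, cols=transitions):
       T0   T1   T2   T3   T4   T5
   P0   0    0    0    1    1    3
   P1  -4    0    0    0    0    0
   P2   0    1    0    0    1    1
   P3   0    0   -1   -1    0    0
   P4   0    3    3    0    0    0
   P5   2   -3    0    1   -2   -3

Candidate y = [1, 1, 3, 3, 1, 2]; check y·C column-wise:
  col T0: 1·0 + 1·-4 + 3·0 + 3·0 + 1·0 + 2·2 = 0
  col T1: 1·0 + 1·0 + 3·1 + 3·0 + 1·3 + 2·-3 = 0
  col T2: 1·0 + 1·0 + 3·0 + 3·-1 + 1·3 + 2·0 = 0
  col T3: 1·1 + 1·0 + 3·0 + 3·-1 + 1·0 + 2·1 = 0
  col T4: 1·1 + 1·0 + 3·1 + 3·0 + 1·0 + 2·-2 = 0
  col T5: 1·3 + 1·0 + 3·1 + 3·0 + 1·0 + 2·-3 = 0

y = (P0:1, P1:1, P2:3, P3:3, P4:1, P5:2)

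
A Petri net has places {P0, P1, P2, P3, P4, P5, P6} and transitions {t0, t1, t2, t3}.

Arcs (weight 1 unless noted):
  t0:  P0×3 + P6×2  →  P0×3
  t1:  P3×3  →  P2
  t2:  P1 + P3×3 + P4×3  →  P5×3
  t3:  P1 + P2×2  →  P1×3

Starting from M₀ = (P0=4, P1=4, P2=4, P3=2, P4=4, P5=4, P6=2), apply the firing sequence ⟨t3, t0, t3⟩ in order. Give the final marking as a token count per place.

step 1: fire t3:  (P0=4, P1=4, P2=4, P3=2, P4=4, P5=4, P6=2) → (P0=4, P1=6, P2=2, P3=2, P4=4, P5=4, P6=2)
step 2: fire t0:  (P0=4, P1=6, P2=2, P3=2, P4=4, P5=4, P6=2) → (P0=4, P1=6, P2=2, P3=2, P4=4, P5=4, P6=0)
step 3: fire t3:  (P0=4, P1=6, P2=2, P3=2, P4=4, P5=4, P6=0) → (P0=4, P1=8, P2=0, P3=2, P4=4, P5=4, P6=0)

(P0=4, P1=8, P2=0, P3=2, P4=4, P5=4, P6=0)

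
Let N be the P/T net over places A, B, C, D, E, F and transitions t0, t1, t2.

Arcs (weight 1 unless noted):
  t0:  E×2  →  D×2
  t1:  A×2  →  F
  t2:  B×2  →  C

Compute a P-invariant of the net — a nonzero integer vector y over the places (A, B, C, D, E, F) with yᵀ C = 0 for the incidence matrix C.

Incidence matrix C (rows=places, cols=transitions):
       t0   t1   t2
    A   0   -2    0
    B   0    0   -2
    C   0    0    1
    D   2    0    0
    E  -2    0    0
    F   0    1    0

Candidate y = [0, 1, 2, 0, 0, 0]; check y·C column-wise:
  col t0: 1·0 + 2·0 + 0·2 + 0·-2 = 0
  col t1: 0·-2 + 1·0 + 2·0 + 0·1 = 0
  col t2: 1·-2 + 2·1 = 0

y = (A:0, B:1, C:2, D:0, E:0, F:0)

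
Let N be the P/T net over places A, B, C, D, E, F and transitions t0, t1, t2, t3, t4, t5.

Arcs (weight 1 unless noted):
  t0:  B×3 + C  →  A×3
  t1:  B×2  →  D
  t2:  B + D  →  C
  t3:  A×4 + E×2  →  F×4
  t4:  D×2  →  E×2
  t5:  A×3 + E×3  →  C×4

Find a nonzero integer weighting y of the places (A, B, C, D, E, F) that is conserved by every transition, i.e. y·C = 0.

Incidence matrix C (rows=places, cols=transitions):
       t0   t1   t2   t3   t4   t5
    A   3    0    0   -4    0   -3
    B  -3   -2   -1    0    0    0
    C  -1    0    1    0    0    4
    D   0    1   -1    0   -2    0
    E   0    0    0   -2    2   -3
    F   0    0    0    4    0    0

Candidate y = [2, 1, 3, 2, 2, 3]; check y·C column-wise:
  col t0: 2·3 + 1·-3 + 3·-1 + 2·0 + 2·0 + 3·0 = 0
  col t1: 2·0 + 1·-2 + 3·0 + 2·1 + 2·0 + 3·0 = 0
  col t2: 2·0 + 1·-1 + 3·1 + 2·-1 + 2·0 + 3·0 = 0
  col t3: 2·-4 + 1·0 + 3·0 + 2·0 + 2·-2 + 3·4 = 0
  col t4: 2·0 + 1·0 + 3·0 + 2·-2 + 2·2 + 3·0 = 0
  col t5: 2·-3 + 1·0 + 3·4 + 2·0 + 2·-3 + 3·0 = 0

y = (A:2, B:1, C:3, D:2, E:2, F:3)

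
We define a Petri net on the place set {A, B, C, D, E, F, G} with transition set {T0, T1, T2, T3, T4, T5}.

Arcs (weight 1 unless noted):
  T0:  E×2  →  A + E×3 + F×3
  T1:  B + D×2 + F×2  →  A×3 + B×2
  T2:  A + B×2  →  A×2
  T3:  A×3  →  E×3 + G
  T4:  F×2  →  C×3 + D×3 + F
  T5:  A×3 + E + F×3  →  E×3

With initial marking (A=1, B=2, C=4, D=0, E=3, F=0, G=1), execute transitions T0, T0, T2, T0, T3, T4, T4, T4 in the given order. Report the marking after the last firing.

(A=2, B=0, C=13, D=9, E=9, F=6, G=2)

step 1: fire T0:  (A=1, B=2, C=4, D=0, E=3, F=0, G=1) → (A=2, B=2, C=4, D=0, E=4, F=3, G=1)
step 2: fire T0:  (A=2, B=2, C=4, D=0, E=4, F=3, G=1) → (A=3, B=2, C=4, D=0, E=5, F=6, G=1)
step 3: fire T2:  (A=3, B=2, C=4, D=0, E=5, F=6, G=1) → (A=4, B=0, C=4, D=0, E=5, F=6, G=1)
step 4: fire T0:  (A=4, B=0, C=4, D=0, E=5, F=6, G=1) → (A=5, B=0, C=4, D=0, E=6, F=9, G=1)
step 5: fire T3:  (A=5, B=0, C=4, D=0, E=6, F=9, G=1) → (A=2, B=0, C=4, D=0, E=9, F=9, G=2)
step 6: fire T4:  (A=2, B=0, C=4, D=0, E=9, F=9, G=2) → (A=2, B=0, C=7, D=3, E=9, F=8, G=2)
step 7: fire T4:  (A=2, B=0, C=7, D=3, E=9, F=8, G=2) → (A=2, B=0, C=10, D=6, E=9, F=7, G=2)
step 8: fire T4:  (A=2, B=0, C=10, D=6, E=9, F=7, G=2) → (A=2, B=0, C=13, D=9, E=9, F=6, G=2)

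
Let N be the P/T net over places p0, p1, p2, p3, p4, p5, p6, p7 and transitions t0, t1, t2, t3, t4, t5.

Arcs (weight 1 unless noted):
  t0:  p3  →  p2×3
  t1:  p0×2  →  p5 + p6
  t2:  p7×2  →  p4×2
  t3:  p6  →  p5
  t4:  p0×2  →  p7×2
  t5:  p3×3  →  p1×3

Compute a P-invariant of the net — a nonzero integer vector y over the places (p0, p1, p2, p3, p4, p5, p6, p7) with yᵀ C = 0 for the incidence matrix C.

y = (p0:0, p1:3, p2:1, p3:3, p4:0, p5:0, p6:0, p7:0)

Incidence matrix C (rows=places, cols=transitions):
       t0   t1   t2   t3   t4   t5
   p0   0   -2    0    0   -2    0
   p1   0    0    0    0    0    3
   p2   3    0    0    0    0    0
   p3  -1    0    0    0    0   -3
   p4   0    0    2    0    0    0
   p5   0    1    0    1    0    0
   p6   0    1    0   -1    0    0
   p7   0    0   -2    0    2    0

Candidate y = [0, 3, 1, 3, 0, 0, 0, 0]; check y·C column-wise:
  col t0: 3·0 + 1·3 + 3·-1 = 0
  col t1: 0·-2 + 3·0 + 1·0 + 3·0 + 0·1 + 0·1 = 0
  col t2: 3·0 + 1·0 + 3·0 + 0·2 + 0·-2 = 0
  col t3: 3·0 + 1·0 + 3·0 + 0·1 + 0·-1 = 0
  col t4: 0·-2 + 3·0 + 1·0 + 3·0 + 0·2 = 0
  col t5: 3·3 + 1·0 + 3·-3 = 0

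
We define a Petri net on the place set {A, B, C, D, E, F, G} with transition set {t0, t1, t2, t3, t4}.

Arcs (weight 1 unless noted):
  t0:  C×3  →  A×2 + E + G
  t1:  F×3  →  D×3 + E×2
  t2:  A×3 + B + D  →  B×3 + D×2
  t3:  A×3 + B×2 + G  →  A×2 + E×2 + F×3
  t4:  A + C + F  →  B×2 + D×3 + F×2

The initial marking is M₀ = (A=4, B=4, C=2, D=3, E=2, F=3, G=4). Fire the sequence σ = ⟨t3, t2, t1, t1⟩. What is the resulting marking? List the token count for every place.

step 1: fire t3:  (A=4, B=4, C=2, D=3, E=2, F=3, G=4) → (A=3, B=2, C=2, D=3, E=4, F=6, G=3)
step 2: fire t2:  (A=3, B=2, C=2, D=3, E=4, F=6, G=3) → (A=0, B=4, C=2, D=4, E=4, F=6, G=3)
step 3: fire t1:  (A=0, B=4, C=2, D=4, E=4, F=6, G=3) → (A=0, B=4, C=2, D=7, E=6, F=3, G=3)
step 4: fire t1:  (A=0, B=4, C=2, D=7, E=6, F=3, G=3) → (A=0, B=4, C=2, D=10, E=8, F=0, G=3)

(A=0, B=4, C=2, D=10, E=8, F=0, G=3)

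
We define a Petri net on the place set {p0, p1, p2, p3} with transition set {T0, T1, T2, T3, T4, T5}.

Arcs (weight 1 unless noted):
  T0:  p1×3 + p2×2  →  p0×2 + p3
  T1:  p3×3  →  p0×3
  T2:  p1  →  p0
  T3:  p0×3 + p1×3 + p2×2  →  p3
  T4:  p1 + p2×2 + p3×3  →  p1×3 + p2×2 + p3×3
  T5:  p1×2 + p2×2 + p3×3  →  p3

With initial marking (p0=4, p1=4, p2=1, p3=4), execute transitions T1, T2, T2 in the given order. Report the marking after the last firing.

step 1: fire T1:  (p0=4, p1=4, p2=1, p3=4) → (p0=7, p1=4, p2=1, p3=1)
step 2: fire T2:  (p0=7, p1=4, p2=1, p3=1) → (p0=8, p1=3, p2=1, p3=1)
step 3: fire T2:  (p0=8, p1=3, p2=1, p3=1) → (p0=9, p1=2, p2=1, p3=1)

(p0=9, p1=2, p2=1, p3=1)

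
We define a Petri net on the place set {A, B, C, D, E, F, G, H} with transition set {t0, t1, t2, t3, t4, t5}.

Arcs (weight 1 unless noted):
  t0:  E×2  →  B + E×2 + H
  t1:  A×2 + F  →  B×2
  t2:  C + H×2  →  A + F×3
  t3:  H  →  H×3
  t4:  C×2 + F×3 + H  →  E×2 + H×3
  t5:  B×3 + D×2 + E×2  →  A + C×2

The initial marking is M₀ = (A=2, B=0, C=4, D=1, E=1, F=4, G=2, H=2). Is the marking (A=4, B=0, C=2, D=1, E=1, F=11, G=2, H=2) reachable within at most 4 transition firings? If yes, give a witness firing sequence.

NO — not reachable within 4 firings

depth 0: 1 marking
depth 1: 5 markings reached so far
depth 2: 13 markings reached so far
depth 3: 27 markings reached so far
depth 4: 48 markings reached so far
target is not among the 48 markings reachable within 4 steps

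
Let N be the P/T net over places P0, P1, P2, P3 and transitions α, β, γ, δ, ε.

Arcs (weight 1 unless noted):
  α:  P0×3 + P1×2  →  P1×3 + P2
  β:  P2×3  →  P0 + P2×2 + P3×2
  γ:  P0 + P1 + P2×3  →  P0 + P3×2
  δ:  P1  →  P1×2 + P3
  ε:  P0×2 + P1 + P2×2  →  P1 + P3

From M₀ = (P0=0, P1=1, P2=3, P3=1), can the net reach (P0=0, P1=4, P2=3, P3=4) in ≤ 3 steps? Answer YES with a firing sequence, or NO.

YES — reachable via ⟨δ, δ, δ⟩ (3 firings)

step 1: fire δ:  (P0=0, P1=1, P2=3, P3=1) → (P0=0, P1=2, P2=3, P3=2)
step 2: fire δ:  (P0=0, P1=2, P2=3, P3=2) → (P0=0, P1=3, P2=3, P3=3)
step 3: fire δ:  (P0=0, P1=3, P2=3, P3=3) → (P0=0, P1=4, P2=3, P3=4)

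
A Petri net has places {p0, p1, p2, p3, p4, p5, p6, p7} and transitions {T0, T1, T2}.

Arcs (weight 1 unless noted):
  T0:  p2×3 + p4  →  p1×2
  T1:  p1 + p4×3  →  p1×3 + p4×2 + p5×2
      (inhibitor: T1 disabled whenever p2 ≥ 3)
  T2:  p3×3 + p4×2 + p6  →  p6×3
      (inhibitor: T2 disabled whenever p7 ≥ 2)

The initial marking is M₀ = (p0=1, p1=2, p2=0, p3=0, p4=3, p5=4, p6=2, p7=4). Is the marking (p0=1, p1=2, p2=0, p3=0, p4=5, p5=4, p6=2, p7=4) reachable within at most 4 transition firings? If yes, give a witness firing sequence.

NO — not reachable within 4 firings

depth 0: 1 marking
depth 1: 2 markings reached so far
depth 2: 2 markings reached so far
(frontier empty at depth 2; search complete)
target is not among the 2 markings reachable within 4 steps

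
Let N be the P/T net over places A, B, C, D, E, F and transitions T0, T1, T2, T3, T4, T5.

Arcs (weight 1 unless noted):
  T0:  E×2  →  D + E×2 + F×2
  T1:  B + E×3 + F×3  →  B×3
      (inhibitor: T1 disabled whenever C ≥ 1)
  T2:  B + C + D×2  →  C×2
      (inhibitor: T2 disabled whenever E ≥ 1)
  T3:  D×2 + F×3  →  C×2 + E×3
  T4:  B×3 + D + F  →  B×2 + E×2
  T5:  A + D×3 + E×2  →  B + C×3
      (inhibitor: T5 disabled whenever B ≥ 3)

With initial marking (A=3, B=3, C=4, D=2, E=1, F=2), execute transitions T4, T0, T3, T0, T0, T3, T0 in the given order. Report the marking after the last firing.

step 1: fire T4:  (A=3, B=3, C=4, D=2, E=1, F=2) → (A=3, B=2, C=4, D=1, E=3, F=1)
step 2: fire T0:  (A=3, B=2, C=4, D=1, E=3, F=1) → (A=3, B=2, C=4, D=2, E=3, F=3)
step 3: fire T3:  (A=3, B=2, C=4, D=2, E=3, F=3) → (A=3, B=2, C=6, D=0, E=6, F=0)
step 4: fire T0:  (A=3, B=2, C=6, D=0, E=6, F=0) → (A=3, B=2, C=6, D=1, E=6, F=2)
step 5: fire T0:  (A=3, B=2, C=6, D=1, E=6, F=2) → (A=3, B=2, C=6, D=2, E=6, F=4)
step 6: fire T3:  (A=3, B=2, C=6, D=2, E=6, F=4) → (A=3, B=2, C=8, D=0, E=9, F=1)
step 7: fire T0:  (A=3, B=2, C=8, D=0, E=9, F=1) → (A=3, B=2, C=8, D=1, E=9, F=3)

(A=3, B=2, C=8, D=1, E=9, F=3)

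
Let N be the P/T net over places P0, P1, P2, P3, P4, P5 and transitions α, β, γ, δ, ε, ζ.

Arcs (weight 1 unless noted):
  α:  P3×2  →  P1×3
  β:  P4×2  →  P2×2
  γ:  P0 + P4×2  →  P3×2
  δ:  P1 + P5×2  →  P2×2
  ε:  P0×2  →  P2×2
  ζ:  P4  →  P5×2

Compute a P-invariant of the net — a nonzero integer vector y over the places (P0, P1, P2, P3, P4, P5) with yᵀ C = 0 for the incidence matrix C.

y = (P0:2, P1:2, P2:2, P3:3, P4:2, P5:1)

Incidence matrix C (rows=places, cols=transitions):
        α    β    γ    δ    ε    ζ
   P0   0    0   -1    0   -2    0
   P1   3    0    0   -1    0    0
   P2   0    2    0    2    2    0
   P3  -2    0    2    0    0    0
   P4   0   -2   -2    0    0   -1
   P5   0    0    0   -2    0    2

Candidate y = [2, 2, 2, 3, 2, 1]; check y·C column-wise:
  col α: 2·0 + 2·3 + 2·0 + 3·-2 + 2·0 + 1·0 = 0
  col β: 2·0 + 2·0 + 2·2 + 3·0 + 2·-2 + 1·0 = 0
  col γ: 2·-1 + 2·0 + 2·0 + 3·2 + 2·-2 + 1·0 = 0
  col δ: 2·0 + 2·-1 + 2·2 + 3·0 + 2·0 + 1·-2 = 0
  col ε: 2·-2 + 2·0 + 2·2 + 3·0 + 2·0 + 1·0 = 0
  col ζ: 2·0 + 2·0 + 2·0 + 3·0 + 2·-1 + 1·2 = 0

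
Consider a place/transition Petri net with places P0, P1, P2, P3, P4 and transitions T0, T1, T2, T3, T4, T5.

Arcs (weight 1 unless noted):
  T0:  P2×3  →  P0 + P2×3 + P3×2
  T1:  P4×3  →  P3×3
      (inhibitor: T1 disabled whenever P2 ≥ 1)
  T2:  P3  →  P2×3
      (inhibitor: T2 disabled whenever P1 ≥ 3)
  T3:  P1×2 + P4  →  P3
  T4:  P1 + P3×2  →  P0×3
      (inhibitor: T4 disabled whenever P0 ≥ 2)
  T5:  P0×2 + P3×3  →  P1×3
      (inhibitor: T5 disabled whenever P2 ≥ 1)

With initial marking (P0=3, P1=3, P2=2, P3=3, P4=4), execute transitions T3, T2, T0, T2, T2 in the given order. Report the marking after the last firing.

step 1: fire T3:  (P0=3, P1=3, P2=2, P3=3, P4=4) → (P0=3, P1=1, P2=2, P3=4, P4=3)
step 2: fire T2:  (P0=3, P1=1, P2=2, P3=4, P4=3) → (P0=3, P1=1, P2=5, P3=3, P4=3)
step 3: fire T0:  (P0=3, P1=1, P2=5, P3=3, P4=3) → (P0=4, P1=1, P2=5, P3=5, P4=3)
step 4: fire T2:  (P0=4, P1=1, P2=5, P3=5, P4=3) → (P0=4, P1=1, P2=8, P3=4, P4=3)
step 5: fire T2:  (P0=4, P1=1, P2=8, P3=4, P4=3) → (P0=4, P1=1, P2=11, P3=3, P4=3)

(P0=4, P1=1, P2=11, P3=3, P4=3)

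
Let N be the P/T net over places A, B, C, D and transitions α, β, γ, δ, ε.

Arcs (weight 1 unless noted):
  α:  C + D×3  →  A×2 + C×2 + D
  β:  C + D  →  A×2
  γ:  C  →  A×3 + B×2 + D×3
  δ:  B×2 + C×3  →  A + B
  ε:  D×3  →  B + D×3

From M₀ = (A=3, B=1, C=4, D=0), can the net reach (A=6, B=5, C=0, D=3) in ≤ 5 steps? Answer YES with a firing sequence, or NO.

depth 0: 1 marking
depth 1: 2 markings reached so far
depth 2: 7 markings reached so far
depth 3: 18 markings reached so far
depth 4: 38 markings reached so far
depth 5: 64 markings reached so far
target is not among the 64 markings reachable within 5 steps

NO — not reachable within 5 firings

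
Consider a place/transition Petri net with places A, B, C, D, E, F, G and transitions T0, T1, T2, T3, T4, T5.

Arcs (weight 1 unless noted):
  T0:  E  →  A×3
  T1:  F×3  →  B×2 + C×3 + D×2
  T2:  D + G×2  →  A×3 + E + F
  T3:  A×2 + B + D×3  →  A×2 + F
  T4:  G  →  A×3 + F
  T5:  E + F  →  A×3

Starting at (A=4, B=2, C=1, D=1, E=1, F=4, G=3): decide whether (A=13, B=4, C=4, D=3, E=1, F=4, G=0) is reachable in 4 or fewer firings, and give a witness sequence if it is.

YES — reachable via ⟨T1, T4, T4, T4⟩ (4 firings)

step 1: fire T1:  (A=4, B=2, C=1, D=1, E=1, F=4, G=3) → (A=4, B=4, C=4, D=3, E=1, F=1, G=3)
step 2: fire T4:  (A=4, B=4, C=4, D=3, E=1, F=1, G=3) → (A=7, B=4, C=4, D=3, E=1, F=2, G=2)
step 3: fire T4:  (A=7, B=4, C=4, D=3, E=1, F=2, G=2) → (A=10, B=4, C=4, D=3, E=1, F=3, G=1)
step 4: fire T4:  (A=10, B=4, C=4, D=3, E=1, F=3, G=1) → (A=13, B=4, C=4, D=3, E=1, F=4, G=0)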